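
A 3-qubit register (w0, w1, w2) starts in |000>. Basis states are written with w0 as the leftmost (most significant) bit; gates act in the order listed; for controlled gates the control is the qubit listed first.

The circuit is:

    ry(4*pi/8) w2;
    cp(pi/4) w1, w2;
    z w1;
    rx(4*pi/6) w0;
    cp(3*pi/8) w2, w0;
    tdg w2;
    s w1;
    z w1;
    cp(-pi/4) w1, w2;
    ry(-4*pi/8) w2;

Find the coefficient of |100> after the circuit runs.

The amplitude on |100> is sqrt(3)*(-I - exp(5*I*pi/8))/4.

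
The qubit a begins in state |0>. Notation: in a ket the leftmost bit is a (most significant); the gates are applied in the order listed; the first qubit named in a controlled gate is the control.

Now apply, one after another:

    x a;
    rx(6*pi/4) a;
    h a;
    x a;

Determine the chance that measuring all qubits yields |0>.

The probability of measuring |0> is 1/2.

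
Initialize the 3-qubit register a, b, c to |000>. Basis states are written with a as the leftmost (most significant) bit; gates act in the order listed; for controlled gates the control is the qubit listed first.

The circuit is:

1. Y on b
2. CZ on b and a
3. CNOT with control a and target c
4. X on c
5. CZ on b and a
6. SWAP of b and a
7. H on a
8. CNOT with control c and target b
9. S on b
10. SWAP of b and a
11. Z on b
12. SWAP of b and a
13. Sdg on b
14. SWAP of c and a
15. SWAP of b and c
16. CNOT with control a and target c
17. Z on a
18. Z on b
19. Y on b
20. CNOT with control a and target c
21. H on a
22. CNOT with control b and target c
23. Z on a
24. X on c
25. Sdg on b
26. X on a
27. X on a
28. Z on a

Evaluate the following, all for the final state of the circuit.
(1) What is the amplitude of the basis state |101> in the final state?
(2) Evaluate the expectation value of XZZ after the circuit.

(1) The final state's coefficient on |101> equals 0. Key observation: the block from step 26 through step 27 cancels to the identity and can be dropped.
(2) The expectation value of XZZ is -1.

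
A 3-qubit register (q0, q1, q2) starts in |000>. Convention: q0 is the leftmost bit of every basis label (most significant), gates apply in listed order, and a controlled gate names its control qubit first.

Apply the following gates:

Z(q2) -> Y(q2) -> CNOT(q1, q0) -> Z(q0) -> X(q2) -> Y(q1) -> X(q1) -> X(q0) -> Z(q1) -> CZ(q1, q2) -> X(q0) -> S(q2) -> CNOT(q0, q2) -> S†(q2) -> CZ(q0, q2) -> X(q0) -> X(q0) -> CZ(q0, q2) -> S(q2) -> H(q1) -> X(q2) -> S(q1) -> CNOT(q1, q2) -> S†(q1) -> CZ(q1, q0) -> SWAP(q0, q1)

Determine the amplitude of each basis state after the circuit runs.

The resulting statevector has amplitude -sqrt(2)/2 on |001>, -sqrt(2)/2 on |100>, and 0 on every other basis state.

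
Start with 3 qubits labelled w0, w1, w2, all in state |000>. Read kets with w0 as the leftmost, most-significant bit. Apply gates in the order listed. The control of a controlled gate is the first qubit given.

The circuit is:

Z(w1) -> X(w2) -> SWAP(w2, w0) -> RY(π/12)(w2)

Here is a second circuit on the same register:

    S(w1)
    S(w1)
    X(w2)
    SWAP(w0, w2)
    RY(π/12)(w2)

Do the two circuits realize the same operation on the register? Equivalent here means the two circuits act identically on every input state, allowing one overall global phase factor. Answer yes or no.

Yes: on every input state the two circuits agree up to one overall phase factor.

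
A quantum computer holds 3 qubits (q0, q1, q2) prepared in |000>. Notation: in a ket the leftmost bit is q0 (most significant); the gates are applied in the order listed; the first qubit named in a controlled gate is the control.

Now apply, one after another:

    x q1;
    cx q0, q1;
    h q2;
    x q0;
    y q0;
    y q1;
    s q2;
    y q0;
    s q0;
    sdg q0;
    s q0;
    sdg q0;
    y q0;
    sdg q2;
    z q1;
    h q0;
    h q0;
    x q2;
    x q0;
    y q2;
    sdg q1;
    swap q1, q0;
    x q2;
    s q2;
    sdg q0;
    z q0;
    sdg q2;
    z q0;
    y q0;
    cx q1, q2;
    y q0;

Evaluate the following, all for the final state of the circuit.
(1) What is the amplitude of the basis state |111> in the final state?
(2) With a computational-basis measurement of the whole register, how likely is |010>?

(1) The final state's coefficient on |111> equals 0. Key observation: the block from step 7 through step 14 cancels to the identity and can be dropped.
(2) The probability of measuring |010> is 1/2.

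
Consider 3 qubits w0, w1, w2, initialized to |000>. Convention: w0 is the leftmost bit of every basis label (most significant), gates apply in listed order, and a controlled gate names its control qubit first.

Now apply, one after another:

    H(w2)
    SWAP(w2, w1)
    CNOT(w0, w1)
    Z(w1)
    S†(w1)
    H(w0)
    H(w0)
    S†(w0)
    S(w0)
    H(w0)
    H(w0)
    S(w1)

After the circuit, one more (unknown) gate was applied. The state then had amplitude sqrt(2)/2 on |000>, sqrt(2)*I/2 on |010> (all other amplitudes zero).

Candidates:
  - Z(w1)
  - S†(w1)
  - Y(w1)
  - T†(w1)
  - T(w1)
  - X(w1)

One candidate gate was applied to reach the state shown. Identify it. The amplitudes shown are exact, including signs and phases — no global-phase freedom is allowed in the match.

It was S†(w1) that produced the state shown. Key observation: gates 5-12 undo each other exactly, leaving only the rest of the circuit to track.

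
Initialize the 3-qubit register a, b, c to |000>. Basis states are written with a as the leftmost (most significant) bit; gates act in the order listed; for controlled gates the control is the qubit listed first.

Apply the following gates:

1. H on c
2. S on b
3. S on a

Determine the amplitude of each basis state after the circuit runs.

The resulting statevector has amplitude sqrt(2)/2 on |000>, sqrt(2)/2 on |001>, and 0 on every other basis state.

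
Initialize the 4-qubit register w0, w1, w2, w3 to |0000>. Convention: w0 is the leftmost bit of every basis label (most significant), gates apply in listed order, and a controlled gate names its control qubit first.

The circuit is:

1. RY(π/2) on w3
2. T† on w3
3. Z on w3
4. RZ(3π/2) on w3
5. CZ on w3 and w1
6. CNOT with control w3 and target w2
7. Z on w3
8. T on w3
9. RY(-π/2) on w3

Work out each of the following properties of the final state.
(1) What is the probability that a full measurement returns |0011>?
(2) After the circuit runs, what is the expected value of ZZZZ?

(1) A full measurement returns |0011> with probability 1/4.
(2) The observable ZZZZ averages to 0.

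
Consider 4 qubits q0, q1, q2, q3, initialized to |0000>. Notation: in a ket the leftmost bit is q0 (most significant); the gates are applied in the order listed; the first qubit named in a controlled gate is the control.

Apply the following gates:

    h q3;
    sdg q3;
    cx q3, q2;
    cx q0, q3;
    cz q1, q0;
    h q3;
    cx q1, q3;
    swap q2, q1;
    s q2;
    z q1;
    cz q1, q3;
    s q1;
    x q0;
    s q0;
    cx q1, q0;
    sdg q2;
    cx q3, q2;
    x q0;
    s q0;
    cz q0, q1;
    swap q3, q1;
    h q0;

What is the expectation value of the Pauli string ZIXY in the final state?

The expectation value of ZIXY is 0.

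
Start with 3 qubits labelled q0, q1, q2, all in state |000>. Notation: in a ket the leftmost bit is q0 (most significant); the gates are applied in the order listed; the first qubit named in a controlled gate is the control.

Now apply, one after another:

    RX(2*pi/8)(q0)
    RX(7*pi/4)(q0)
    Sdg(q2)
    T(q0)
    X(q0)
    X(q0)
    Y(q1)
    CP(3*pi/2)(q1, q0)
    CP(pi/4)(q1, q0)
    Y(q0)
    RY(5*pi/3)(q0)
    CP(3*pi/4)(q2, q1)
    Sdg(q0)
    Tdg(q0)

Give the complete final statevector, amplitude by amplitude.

The resulting statevector has amplitude -1/2 on |010>, sqrt(3)*exp(I*pi/4)/2 on |110>, and 0 on every other basis state. Key observation: steps 5-6 multiply out to the identity, so the circuit reduces to the remaining gates.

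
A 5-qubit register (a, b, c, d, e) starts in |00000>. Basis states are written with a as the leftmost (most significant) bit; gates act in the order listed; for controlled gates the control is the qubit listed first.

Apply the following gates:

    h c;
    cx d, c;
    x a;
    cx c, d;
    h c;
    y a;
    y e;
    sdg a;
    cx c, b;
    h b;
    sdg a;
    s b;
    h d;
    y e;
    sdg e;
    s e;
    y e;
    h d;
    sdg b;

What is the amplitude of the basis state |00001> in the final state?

The amplitude on |00001> is sqrt(2)/4.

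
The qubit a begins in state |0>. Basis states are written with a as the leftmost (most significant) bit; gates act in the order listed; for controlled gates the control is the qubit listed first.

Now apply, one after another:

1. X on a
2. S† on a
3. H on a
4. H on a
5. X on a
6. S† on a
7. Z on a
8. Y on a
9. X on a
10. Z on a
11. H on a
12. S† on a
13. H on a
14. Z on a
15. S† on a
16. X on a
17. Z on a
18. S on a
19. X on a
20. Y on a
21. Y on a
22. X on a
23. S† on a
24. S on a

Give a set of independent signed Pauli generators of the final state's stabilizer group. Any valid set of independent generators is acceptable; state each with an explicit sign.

One valid set of independent stabilizer generators is +Y (any independent generating set of the same group is equally correct).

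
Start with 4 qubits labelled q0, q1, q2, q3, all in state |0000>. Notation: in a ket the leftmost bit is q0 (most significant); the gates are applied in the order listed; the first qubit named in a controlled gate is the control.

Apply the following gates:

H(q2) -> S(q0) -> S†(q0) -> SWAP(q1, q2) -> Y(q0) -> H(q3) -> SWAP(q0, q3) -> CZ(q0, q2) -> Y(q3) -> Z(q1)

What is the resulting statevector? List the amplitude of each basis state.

After the circuit, the state carries amplitude 1/2 on |0000>, -1/2 on |0100>, 1/2 on |1000>, -1/2 on |1100>, and 0 on every other basis state.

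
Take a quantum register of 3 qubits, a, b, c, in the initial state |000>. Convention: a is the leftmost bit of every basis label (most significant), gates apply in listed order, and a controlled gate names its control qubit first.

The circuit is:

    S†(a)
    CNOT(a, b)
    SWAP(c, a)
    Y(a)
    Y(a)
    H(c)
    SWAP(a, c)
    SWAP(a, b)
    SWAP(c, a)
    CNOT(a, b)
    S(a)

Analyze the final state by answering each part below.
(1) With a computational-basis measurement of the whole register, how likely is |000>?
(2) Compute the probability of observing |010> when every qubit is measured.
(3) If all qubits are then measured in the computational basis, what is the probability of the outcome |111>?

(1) The probability of measuring |000> is 1/2.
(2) Outcome |010> occurs with probability 1/2.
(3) A full measurement returns |111> with probability 0.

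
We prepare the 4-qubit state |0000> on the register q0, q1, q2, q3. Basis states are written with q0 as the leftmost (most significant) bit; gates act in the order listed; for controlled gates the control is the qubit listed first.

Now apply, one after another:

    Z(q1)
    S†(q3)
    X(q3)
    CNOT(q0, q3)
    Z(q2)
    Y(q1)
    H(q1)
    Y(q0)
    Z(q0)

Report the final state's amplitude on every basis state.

After the circuit, the state carries amplitude sqrt(2)/2 on |1001>, -sqrt(2)/2 on |1101>, and 0 on every other basis state.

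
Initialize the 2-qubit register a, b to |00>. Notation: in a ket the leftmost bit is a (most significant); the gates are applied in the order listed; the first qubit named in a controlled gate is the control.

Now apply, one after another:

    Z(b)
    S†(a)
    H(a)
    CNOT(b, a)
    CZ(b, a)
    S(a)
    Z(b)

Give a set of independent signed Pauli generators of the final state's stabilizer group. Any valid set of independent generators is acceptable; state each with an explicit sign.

One valid set of independent stabilizer generators is +YI, +IZ (any independent generating set of the same group is equally correct).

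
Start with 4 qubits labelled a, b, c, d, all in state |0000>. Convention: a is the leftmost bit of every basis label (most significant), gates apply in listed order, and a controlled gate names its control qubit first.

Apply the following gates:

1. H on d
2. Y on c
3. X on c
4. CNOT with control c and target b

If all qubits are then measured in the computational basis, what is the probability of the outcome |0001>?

Outcome |0001> occurs with probability 1/2.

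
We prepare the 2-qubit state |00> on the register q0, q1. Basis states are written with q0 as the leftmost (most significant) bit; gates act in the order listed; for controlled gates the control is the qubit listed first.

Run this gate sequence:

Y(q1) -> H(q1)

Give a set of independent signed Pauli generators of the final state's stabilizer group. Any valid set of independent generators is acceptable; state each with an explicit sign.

The final state is stabilized by the group generated by -IX, +ZI; other independent generating sets are equally valid.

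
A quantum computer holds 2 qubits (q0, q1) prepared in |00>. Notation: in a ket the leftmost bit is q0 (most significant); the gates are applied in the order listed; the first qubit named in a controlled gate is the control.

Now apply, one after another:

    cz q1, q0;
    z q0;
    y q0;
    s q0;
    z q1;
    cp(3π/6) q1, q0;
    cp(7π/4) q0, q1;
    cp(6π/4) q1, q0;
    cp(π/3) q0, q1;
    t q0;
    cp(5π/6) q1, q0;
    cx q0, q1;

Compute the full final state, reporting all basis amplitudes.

The final amplitudes are -exp(I*pi/4) on |11>, and 0 on every other basis state.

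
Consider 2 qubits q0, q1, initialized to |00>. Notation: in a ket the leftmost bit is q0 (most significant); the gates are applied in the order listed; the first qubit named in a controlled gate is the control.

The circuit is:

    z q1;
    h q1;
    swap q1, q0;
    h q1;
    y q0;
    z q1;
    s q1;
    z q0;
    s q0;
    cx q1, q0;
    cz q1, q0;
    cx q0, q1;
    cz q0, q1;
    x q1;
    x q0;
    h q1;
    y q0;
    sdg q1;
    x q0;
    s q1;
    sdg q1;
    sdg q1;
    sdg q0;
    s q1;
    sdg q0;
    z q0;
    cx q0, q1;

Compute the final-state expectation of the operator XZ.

In the final state, XZ has expectation -1. Key observation: the block from step 20 through step 21 cancels to the identity and can be dropped.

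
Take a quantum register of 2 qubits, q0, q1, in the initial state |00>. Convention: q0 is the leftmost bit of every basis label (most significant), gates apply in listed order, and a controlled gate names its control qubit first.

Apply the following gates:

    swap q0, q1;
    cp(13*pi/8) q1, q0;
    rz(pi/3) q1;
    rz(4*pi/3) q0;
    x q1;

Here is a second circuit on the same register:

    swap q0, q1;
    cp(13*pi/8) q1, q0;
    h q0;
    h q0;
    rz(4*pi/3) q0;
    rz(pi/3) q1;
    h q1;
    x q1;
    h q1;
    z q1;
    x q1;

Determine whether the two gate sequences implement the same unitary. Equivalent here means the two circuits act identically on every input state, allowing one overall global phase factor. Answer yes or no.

Yes: on every input state the two circuits agree up to one overall phase factor.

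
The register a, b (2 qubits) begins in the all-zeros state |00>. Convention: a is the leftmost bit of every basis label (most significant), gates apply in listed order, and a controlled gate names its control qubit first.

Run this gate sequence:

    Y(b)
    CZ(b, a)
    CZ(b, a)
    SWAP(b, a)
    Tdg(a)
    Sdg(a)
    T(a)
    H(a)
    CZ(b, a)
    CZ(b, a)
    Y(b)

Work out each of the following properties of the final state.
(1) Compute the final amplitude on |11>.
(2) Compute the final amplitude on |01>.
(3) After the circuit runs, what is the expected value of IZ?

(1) The amplitude on |11> is -sqrt(2)*I/2.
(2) The final state's coefficient on |01> equals sqrt(2)*I/2.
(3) In the final state, IZ has expectation -1.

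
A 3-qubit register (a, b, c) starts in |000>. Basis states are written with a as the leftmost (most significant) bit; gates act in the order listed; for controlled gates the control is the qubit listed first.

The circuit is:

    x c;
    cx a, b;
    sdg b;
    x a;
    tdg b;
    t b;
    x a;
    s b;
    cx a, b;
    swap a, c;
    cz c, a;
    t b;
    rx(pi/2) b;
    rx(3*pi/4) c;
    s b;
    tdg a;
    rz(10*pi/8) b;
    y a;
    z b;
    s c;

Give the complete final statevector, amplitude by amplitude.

After the circuit, the state carries amplitude sqrt(4 - 2*sqrt(2))*exp(5*I*pi/8)/4 on |000>, sqrt(2*sqrt(2) + 4)*exp(5*I*pi/8)/4 on |001>, sqrt(4 - 2*sqrt(2))*exp(7*I*pi/8)/4 on |010>, sqrt(2*sqrt(2) + 4)*exp(7*I*pi/8)/4 on |011>, 0 on |100>, 0 on |101>, 0 on |110>, 0 on |111>. Key observation: the block from step 2 through step 9 cancels to the identity and can be dropped.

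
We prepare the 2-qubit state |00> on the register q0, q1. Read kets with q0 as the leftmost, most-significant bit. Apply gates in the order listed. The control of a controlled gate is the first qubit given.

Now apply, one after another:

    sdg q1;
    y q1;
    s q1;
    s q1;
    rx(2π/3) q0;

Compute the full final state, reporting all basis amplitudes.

The resulting statevector has amplitude 0 on |00>, -I/2 on |01>, 0 on |10>, -sqrt(3)/2 on |11>.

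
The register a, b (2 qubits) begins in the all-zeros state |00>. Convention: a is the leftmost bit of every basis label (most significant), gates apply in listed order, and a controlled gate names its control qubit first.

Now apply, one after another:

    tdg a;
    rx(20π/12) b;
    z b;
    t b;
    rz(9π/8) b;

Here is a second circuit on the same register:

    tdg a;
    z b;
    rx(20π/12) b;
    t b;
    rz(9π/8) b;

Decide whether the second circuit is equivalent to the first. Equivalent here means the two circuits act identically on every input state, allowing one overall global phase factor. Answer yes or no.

No — the two circuits implement different unitaries, even allowing a global phase.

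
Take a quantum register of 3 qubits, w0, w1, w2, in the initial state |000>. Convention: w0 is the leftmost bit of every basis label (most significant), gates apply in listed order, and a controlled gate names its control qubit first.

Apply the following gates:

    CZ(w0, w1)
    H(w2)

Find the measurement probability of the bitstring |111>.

Outcome |111> occurs with probability 0.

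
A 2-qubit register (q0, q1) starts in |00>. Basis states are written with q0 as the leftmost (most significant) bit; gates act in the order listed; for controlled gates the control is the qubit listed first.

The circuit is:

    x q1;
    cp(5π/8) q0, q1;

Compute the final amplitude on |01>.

The amplitude on |01> is 1.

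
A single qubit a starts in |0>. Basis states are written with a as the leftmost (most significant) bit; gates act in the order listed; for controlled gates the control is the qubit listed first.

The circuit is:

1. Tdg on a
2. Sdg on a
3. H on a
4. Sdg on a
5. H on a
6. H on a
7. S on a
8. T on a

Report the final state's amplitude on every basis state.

The resulting statevector has amplitude sqrt(2)/2 on |0>, sqrt(2)*exp(I*pi/4)/2 on |1>.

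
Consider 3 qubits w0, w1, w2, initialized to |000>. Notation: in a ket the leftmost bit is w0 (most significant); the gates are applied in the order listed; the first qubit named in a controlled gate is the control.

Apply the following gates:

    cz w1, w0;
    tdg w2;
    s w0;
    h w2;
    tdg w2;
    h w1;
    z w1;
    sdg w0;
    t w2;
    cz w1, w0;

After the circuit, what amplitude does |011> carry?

|011> carries amplitude -1/2 in the final state.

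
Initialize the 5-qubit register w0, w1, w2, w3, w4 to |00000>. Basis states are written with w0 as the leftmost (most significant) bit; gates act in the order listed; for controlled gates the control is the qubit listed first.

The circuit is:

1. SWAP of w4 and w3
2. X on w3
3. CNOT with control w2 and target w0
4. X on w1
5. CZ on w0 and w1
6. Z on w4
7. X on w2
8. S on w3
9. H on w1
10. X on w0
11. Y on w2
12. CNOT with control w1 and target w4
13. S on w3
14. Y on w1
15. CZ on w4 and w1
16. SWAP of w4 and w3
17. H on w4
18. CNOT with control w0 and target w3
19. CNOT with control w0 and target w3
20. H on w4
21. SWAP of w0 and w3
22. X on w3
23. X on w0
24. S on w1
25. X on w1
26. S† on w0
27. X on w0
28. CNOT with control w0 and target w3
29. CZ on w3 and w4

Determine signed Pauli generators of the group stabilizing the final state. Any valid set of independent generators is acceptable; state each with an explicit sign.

One valid set of independent stabilizer generators is -XXIXI, +ZIIZI, +IZIZI, +IIZII, -IIIIZ (any independent generating set of the same group is equally correct). Key observation: the block from step 17 through step 20 cancels to the identity and can be dropped.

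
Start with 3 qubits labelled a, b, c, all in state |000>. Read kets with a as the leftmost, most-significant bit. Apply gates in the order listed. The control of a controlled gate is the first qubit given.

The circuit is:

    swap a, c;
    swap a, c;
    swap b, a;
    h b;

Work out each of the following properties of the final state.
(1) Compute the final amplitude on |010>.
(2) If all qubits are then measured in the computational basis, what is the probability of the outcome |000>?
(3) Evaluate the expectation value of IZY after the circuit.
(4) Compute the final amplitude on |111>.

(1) The final state's coefficient on |010> equals sqrt(2)/2. Key observation: steps 1-2 multiply out to the identity, so the circuit reduces to the remaining gates.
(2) Outcome |000> occurs with probability 1/2.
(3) In the final state, IZY has expectation 0.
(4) The amplitude on |111> is 0.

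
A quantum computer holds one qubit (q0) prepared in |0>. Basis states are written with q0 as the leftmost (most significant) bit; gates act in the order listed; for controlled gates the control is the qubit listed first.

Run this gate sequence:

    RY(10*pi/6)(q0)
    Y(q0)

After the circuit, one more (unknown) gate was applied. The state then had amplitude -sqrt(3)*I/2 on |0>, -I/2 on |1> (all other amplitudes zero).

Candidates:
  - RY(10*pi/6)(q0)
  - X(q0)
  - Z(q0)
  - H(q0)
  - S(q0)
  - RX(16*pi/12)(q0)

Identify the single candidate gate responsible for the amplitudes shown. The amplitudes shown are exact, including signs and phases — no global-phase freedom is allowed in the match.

The unique candidate consistent with the amplitudes is X(q0).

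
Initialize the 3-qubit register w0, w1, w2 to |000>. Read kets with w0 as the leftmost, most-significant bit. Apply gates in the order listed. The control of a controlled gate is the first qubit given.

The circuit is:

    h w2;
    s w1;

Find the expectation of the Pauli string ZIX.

The expectation value of ZIX is 1.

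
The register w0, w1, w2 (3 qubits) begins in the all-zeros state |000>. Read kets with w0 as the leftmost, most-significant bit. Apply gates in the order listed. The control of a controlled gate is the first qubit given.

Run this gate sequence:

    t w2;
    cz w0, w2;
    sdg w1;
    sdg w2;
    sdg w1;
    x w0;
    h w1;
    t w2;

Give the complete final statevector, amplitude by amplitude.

After the circuit, the state carries amplitude sqrt(2)/2 on |100>, sqrt(2)/2 on |110>, and 0 on every other basis state.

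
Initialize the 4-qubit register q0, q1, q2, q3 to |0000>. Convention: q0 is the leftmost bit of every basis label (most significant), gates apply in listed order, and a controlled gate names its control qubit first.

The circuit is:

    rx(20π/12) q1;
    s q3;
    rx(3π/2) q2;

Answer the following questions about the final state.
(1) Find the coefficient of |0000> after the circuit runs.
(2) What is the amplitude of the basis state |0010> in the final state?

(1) The amplitude on |0000> is sqrt(6)/4.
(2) |0010> carries amplitude sqrt(6)*I/4 in the final state.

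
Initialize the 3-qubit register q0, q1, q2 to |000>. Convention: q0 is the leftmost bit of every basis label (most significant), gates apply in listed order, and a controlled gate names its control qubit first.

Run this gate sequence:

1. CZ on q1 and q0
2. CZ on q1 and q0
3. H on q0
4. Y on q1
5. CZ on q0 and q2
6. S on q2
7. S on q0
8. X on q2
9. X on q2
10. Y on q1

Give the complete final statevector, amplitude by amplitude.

The final amplitudes are sqrt(2)/2 on |000>, sqrt(2)*I/2 on |100>, and 0 on every other basis state. Key observation: steps 8-9 multiply out to the identity, so the circuit reduces to the remaining gates.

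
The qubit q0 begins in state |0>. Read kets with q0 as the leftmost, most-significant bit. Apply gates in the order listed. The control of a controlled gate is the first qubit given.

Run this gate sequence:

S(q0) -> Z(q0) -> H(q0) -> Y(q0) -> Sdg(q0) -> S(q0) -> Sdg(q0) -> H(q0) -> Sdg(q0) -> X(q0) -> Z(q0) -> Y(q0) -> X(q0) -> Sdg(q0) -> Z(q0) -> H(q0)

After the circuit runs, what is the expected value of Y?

The observable Y averages to 1. Key observation: gates 6-7 undo each other exactly, leaving only the rest of the circuit to track.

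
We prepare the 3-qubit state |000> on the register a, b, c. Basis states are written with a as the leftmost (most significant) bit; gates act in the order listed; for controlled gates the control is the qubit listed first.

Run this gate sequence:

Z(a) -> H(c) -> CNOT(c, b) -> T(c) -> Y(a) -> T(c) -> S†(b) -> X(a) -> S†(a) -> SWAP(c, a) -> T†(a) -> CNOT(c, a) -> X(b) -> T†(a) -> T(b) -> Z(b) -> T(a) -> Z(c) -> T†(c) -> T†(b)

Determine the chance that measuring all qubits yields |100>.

Outcome |100> occurs with probability 1/2.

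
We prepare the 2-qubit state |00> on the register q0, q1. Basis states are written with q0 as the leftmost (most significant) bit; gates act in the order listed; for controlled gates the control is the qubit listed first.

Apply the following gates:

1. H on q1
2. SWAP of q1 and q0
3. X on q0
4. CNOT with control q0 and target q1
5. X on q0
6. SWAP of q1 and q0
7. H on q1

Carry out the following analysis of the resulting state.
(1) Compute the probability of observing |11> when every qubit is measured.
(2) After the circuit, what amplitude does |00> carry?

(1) The probability of measuring |11> is 1/4.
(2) |00> carries amplitude 1/2 in the final state.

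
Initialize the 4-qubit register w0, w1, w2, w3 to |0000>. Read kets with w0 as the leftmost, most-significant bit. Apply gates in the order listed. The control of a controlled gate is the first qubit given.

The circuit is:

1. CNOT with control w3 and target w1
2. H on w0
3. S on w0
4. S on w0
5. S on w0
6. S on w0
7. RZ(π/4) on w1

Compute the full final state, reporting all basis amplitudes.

The final amplitudes are -sqrt(2)*exp(7*I*pi/8)/2 on |0000>, -sqrt(2)*exp(7*I*pi/8)/2 on |1000>, and 0 on every other basis state. Key observation: gates 3-6 undo each other exactly, leaving only the rest of the circuit to track.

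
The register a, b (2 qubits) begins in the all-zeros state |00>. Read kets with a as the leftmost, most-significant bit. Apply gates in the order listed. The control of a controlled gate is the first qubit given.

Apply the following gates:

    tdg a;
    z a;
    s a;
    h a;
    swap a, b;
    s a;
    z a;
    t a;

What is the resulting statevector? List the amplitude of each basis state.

The final amplitudes are sqrt(2)/2 on |00>, sqrt(2)/2 on |01>, 0 on |10>, 0 on |11>.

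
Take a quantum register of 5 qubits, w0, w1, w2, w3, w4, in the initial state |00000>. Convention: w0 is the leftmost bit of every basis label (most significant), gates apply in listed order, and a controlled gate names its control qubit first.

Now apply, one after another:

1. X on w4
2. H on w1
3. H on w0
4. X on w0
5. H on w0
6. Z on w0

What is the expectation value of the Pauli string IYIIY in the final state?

In the final state, IYIIY has expectation 0. Key observation: the block from step 3 through step 6 cancels to the identity and can be dropped.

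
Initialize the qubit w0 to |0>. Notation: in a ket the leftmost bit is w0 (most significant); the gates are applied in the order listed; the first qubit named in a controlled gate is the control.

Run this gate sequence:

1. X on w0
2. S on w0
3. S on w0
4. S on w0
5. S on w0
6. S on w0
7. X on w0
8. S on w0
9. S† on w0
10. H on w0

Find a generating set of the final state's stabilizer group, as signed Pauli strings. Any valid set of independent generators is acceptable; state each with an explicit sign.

The stabilizer group can be generated by +X, among other valid generating sets. Key observation: the block from step 3 through step 6 cancels to the identity and can be dropped.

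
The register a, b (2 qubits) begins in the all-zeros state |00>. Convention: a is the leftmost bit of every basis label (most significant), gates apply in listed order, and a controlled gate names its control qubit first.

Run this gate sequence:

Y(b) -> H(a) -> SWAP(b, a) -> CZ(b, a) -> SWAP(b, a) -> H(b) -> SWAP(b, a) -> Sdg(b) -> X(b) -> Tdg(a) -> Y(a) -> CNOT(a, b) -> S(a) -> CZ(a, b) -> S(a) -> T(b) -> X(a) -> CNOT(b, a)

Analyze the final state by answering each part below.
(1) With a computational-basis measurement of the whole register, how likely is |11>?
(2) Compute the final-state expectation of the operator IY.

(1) The probability of measuring |11> is 1/4.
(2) The observable IY averages to 1/2.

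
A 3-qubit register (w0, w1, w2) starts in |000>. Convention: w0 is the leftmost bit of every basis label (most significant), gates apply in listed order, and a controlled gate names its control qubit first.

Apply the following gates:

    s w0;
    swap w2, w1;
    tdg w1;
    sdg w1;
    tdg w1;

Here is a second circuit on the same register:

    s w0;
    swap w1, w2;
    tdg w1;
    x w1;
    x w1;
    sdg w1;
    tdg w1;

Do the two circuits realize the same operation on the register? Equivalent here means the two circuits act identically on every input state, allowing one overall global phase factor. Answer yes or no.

Yes, they are equivalent — the unitaries differ by at most a global phase.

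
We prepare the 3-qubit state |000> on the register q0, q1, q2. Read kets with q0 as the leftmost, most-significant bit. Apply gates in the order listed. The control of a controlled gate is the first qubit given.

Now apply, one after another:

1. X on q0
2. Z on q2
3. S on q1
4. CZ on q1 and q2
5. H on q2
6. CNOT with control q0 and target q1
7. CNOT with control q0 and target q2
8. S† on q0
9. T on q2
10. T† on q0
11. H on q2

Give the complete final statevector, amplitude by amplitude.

The resulting statevector has amplitude -I/2 - exp(I*pi/4)/2 on |110>, -exp(I*pi/4)/2 + I/2 on |111>, and 0 on every other basis state.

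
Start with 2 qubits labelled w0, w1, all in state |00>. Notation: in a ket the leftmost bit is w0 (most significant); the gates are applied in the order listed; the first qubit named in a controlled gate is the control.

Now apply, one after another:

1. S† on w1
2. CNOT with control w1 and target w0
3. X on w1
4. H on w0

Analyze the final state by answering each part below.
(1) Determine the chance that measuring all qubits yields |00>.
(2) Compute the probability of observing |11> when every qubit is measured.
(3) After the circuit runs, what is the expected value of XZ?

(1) A full measurement returns |00> with probability 0.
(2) The probability of measuring |11> is 1/2.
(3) In the final state, XZ has expectation -1.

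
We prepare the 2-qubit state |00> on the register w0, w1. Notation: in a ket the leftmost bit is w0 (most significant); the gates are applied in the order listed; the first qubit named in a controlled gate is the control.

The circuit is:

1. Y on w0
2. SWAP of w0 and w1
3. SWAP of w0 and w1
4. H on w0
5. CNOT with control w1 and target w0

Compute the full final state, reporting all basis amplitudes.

After the circuit, the state carries amplitude sqrt(2)*I/2 on |00>, 0 on |01>, -sqrt(2)*I/2 on |10>, 0 on |11>. Key observation: steps 2-3 multiply out to the identity, so the circuit reduces to the remaining gates.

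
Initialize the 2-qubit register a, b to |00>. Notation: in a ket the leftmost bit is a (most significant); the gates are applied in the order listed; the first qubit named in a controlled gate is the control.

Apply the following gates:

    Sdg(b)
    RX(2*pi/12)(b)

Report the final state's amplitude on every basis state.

After the circuit, the state carries amplitude sqrt(2)/4 + sqrt(6)/4 on |00>, I*(-sqrt(6) + sqrt(2))/4 on |01>, 0 on |10>, 0 on |11>.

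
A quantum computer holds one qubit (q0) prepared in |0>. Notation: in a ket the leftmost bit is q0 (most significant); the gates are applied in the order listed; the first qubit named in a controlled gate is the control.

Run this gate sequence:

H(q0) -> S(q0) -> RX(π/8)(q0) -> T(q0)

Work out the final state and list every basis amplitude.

The resulting statevector has amplitude sin(5*pi/16) on |0>, exp(3*I*pi/4)*sin(3*pi/16) on |1>.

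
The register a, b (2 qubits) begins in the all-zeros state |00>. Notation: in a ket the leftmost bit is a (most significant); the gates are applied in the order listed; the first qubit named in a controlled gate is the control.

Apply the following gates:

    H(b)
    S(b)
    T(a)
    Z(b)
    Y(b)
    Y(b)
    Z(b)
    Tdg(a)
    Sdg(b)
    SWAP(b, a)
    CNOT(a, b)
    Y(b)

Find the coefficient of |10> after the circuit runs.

The final state's coefficient on |10> equals -sqrt(2)*I/2.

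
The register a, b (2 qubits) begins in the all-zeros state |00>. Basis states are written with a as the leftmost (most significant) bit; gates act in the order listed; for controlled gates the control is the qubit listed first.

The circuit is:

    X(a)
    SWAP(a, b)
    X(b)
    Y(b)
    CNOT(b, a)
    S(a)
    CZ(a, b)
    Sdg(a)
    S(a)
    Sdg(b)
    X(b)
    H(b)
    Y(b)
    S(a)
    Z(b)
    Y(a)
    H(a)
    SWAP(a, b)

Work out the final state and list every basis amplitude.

After the circuit, the state carries amplitude -1/2 on |00>, -1/2 on |01>, -1/2 on |10>, -1/2 on |11>.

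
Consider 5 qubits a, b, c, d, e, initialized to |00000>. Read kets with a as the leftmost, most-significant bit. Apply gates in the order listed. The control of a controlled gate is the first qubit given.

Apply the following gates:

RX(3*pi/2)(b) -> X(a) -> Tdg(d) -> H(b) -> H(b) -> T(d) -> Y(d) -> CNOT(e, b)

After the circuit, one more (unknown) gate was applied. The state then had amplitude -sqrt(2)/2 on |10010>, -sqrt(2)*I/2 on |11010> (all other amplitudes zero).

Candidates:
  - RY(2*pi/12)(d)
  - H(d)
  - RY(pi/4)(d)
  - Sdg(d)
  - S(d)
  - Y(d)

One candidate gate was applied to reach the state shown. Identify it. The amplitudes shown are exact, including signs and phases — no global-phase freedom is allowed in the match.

The unique candidate consistent with the amplitudes is Sdg(d).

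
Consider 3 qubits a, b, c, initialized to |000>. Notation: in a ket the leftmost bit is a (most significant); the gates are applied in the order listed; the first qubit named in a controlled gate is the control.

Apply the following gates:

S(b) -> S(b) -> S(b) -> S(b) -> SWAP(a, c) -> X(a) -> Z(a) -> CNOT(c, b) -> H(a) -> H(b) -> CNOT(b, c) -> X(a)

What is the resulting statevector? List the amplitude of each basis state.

After the circuit, the state carries amplitude 1/2 on |000>, 0 on |001>, 0 on |010>, 1/2 on |011>, -1/2 on |100>, 0 on |101>, 0 on |110>, -1/2 on |111>. Key observation: gates 1-4 undo each other exactly, leaving only the rest of the circuit to track.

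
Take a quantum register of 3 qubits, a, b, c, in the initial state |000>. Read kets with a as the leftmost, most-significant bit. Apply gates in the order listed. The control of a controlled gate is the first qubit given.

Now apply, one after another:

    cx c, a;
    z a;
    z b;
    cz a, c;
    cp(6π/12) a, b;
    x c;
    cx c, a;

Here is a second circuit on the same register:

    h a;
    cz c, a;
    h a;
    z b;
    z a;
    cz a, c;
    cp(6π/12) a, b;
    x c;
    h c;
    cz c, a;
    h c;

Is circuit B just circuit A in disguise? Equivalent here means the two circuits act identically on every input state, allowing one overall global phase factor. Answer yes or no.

No, they are not equivalent — no single phase factor reconciles the two unitaries.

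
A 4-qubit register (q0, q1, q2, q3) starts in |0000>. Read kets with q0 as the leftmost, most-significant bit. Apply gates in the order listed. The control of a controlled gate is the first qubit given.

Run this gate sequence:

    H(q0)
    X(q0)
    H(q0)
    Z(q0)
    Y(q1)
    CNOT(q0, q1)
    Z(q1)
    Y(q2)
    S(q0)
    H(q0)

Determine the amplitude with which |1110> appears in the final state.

The amplitude on |1110> is sqrt(2)/2.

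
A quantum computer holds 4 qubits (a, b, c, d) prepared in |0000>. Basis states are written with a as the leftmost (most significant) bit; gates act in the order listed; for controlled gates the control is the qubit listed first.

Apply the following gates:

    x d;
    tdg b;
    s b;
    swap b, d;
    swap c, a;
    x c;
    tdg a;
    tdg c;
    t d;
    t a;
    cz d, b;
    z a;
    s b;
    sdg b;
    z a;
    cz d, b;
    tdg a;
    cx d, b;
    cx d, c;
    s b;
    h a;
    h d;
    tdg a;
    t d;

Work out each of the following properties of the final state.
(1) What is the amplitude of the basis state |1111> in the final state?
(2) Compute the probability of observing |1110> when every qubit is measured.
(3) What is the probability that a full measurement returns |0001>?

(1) The final state's coefficient on |1111> equals exp(I*pi/4)/2.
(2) A full measurement returns |1110> with probability 1/4.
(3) A full measurement returns |0001> with probability 0.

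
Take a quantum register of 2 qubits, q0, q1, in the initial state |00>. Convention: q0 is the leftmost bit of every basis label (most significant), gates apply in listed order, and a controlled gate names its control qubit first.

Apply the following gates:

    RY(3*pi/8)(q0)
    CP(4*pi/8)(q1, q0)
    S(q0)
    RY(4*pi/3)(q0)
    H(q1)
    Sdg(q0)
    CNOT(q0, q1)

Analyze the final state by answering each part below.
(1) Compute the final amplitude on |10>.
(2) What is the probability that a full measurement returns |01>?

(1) |10> carries amplitude -sqrt(2)*sin(3*pi/16)/4 - sqrt(6)*I*cos(3*pi/16)/4 in the final state.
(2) A full measurement returns |01> with probability 1/4 - sqrt(2 - sqrt(2))/16.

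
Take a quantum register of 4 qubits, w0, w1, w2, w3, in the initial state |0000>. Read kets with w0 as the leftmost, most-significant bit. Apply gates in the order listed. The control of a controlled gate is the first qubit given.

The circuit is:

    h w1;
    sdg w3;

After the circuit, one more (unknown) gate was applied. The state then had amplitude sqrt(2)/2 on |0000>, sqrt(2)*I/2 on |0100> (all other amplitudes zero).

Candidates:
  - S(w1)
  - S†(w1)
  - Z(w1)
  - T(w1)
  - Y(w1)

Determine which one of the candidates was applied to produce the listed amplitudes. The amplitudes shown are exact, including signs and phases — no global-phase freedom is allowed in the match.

It was S(w1) that produced the state shown.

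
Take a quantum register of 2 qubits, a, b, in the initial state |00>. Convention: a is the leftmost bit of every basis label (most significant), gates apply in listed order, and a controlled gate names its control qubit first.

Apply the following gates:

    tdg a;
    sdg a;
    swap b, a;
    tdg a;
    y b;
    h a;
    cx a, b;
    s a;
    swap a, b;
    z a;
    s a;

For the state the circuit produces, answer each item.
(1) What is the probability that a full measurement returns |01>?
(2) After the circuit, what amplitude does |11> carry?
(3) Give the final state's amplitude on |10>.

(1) A full measurement returns |01> with probability 1/2.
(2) The final state's coefficient on |11> equals 0.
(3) The final state's coefficient on |10> equals sqrt(2)/2.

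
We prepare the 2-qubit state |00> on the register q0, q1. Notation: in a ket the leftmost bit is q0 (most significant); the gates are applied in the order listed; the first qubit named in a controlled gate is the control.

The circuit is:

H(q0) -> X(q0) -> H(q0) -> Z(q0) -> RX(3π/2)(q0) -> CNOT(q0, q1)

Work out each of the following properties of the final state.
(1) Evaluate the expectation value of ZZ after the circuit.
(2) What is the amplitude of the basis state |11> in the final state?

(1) The expectation value of ZZ is 1. Key observation: steps 1-4 multiply out to the identity, so the circuit reduces to the remaining gates.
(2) The final state's coefficient on |11> equals -sqrt(2)*I/2.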